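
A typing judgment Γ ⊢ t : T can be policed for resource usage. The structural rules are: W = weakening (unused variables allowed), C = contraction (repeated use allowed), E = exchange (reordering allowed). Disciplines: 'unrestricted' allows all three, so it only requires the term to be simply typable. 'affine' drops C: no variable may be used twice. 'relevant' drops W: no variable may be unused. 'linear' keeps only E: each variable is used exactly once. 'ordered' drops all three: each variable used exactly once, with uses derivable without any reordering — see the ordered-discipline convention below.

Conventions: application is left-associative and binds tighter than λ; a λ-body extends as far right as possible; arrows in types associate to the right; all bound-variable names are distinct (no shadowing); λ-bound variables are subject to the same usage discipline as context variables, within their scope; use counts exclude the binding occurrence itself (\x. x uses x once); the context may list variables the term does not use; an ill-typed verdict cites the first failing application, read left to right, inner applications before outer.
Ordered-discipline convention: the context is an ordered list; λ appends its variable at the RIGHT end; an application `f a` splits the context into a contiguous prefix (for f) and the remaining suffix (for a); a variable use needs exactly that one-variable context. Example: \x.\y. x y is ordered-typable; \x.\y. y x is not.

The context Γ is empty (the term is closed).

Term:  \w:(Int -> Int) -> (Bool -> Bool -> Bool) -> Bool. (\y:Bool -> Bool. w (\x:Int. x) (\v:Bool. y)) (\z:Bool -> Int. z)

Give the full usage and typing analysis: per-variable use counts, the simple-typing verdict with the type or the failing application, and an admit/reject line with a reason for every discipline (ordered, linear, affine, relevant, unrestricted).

use counts: w (bound): 1, y (bound): 1, x (bound): 1, v (bound): 0, z (bound): 1
order of uses: w, x, y, z
typing: ill-typed: an argument (Bool -> Int) -> Bool -> Int mismatches the expected Bool -> Bool
ordered: ✗, fails simple typing
linear: ✗, a type mismatch blocks all five
affine: ✗, the type mismatch rejects it
relevant: ✗, not simply typable
unrestricted: ✗, fails simple typing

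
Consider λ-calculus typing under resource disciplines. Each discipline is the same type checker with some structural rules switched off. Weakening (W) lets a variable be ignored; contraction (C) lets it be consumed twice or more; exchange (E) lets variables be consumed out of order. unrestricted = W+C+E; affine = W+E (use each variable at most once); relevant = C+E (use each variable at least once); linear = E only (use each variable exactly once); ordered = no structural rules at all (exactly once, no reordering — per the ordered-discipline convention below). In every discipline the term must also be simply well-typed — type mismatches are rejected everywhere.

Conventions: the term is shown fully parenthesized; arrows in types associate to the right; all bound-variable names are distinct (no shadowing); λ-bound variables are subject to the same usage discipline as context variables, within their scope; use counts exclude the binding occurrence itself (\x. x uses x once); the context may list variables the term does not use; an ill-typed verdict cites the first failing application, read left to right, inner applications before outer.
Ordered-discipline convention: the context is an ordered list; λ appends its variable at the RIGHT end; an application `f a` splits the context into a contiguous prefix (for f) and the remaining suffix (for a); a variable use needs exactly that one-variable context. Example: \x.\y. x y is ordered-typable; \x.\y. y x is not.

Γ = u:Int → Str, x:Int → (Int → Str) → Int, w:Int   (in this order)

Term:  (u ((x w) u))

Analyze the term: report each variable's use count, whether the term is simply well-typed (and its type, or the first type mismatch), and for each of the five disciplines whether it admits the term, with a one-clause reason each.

use counts: u ×2, x ×1, w ×1
left-to-right use order: u, x, w, u
typing: ✓ — Str
ordered: ✗, u ×2 used more than once (contraction)
linear: ✗, u ×2 used more than once (contraction)
affine: ✗, u ×2 used more than once (contraction)
relevant: ✓, at least one use each (u, x, w)
unrestricted: ✓, well-typed at Str; no restrictions here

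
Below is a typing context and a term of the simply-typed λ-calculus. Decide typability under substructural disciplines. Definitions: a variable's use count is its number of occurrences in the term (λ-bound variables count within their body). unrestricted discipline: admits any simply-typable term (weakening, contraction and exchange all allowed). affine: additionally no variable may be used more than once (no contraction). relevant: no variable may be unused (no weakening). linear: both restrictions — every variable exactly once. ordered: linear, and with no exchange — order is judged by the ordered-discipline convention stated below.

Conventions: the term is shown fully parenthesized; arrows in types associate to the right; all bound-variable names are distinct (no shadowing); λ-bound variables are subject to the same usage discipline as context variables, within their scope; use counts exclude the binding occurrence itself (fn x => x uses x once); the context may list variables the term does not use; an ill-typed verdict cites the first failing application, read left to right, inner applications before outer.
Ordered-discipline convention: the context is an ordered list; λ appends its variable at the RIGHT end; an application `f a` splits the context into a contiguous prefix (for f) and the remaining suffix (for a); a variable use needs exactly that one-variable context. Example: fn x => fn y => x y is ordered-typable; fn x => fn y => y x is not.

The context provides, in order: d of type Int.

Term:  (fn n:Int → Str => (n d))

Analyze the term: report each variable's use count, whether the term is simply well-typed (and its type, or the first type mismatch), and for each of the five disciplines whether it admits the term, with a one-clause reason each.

usage: d=1; n (bound)=1
order of uses: n, d
typing: ✓ — (Int → Str) → Str
ordered: ✗ — needs exchange: uses follow n, d
linear: ✓ — d, n: one use apiece
affine: ✓ — d, n: no repeats, contraction unneeded
relevant: ✓ — at least one use each (d, n)
unrestricted: ✓ — type-checks ((Int → Str) → Str) and nothing is barred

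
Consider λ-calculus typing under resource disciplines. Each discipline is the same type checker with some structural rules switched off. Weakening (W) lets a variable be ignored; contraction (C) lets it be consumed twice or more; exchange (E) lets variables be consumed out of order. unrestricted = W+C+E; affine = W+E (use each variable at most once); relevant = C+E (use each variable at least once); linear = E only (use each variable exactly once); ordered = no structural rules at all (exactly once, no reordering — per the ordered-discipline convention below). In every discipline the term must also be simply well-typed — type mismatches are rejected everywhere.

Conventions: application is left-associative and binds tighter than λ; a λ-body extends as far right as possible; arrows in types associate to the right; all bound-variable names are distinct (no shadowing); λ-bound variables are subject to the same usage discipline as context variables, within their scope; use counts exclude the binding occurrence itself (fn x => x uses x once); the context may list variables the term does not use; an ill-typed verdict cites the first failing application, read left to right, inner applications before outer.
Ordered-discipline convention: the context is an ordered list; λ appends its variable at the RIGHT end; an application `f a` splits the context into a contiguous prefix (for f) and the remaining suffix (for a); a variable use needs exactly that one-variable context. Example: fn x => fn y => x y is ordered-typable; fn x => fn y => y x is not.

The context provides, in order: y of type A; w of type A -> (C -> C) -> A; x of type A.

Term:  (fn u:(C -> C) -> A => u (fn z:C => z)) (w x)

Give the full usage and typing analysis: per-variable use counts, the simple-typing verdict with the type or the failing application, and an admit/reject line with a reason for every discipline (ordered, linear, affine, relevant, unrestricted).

counts: y: 0×; w: 1×; x: 1×; u (bound): 1×; z (bound): 1×
order of uses: u, z, w, x
typing: well-typed at A
ordered: ✗, unused: y — weakening required
linear: ✗, unused: y — weakening required
affine: ✓, y, w, x, u, z: no repeats, contraction unneeded
relevant: ✗, unused: y — weakening required
unrestricted: ✓, typability at A is all that's needed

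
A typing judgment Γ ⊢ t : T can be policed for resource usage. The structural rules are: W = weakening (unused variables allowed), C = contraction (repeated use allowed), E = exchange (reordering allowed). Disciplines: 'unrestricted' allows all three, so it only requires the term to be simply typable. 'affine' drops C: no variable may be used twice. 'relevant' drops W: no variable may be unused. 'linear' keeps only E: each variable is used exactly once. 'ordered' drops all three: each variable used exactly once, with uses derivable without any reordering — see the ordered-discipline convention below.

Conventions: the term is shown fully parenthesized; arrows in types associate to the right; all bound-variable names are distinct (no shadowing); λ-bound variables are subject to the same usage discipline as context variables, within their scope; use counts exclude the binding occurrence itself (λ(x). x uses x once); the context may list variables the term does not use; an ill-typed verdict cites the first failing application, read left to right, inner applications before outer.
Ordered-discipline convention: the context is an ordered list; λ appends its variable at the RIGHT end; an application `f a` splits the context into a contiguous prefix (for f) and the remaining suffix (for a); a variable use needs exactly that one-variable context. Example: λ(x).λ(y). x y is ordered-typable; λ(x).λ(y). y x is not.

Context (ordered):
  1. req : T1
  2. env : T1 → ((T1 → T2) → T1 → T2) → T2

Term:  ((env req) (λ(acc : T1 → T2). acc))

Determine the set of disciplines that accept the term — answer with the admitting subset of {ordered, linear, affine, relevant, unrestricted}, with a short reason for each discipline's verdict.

admitted by: linear, affine, relevant, unrestricted
use counts: req: 1, env: 1, acc (bound): 1
left-to-right use order: env, req, acc
typing: well-typed — term : T2
ordered ✗ (use order env, req, acc needs exchange)
linear ✓ (single use per variable (req, env, acc))
affine ✓ (req, env, acc: no repeats, contraction unneeded)
relevant ✓ (req, env, acc: all used, weakening unneeded)
unrestricted ✓ (typability at T2 is all that's needed)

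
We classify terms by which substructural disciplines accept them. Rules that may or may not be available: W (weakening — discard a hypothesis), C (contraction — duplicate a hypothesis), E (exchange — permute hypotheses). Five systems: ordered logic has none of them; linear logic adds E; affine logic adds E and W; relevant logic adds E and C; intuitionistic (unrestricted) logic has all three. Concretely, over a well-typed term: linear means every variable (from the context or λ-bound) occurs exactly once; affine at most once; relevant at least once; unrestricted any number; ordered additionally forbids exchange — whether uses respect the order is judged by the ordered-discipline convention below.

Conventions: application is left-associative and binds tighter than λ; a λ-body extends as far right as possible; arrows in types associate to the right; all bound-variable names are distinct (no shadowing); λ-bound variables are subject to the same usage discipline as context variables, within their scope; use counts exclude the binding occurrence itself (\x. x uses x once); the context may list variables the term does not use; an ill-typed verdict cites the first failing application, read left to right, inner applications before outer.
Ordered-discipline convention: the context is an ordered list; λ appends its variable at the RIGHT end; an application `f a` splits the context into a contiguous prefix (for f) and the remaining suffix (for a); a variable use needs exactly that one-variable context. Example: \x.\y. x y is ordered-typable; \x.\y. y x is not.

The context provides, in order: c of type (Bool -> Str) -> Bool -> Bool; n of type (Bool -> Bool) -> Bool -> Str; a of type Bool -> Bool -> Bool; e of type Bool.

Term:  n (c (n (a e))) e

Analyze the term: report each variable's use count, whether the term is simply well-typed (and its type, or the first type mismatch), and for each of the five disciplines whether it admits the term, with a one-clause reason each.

counts: c: 1, n: 2, a: 1, e: 2
uses in reading order: n, c, n, a, e, e
typing: the term checks, with type Str
ordered: ✗ — needs contraction — n ×2, e ×2
linear: ✗ — needs contraction — n ×2, e ×2
affine: ✗ — needs contraction — n ×2, e ×2
relevant: ✓ — c, n, a, e: all used, weakening unneeded
unrestricted: ✓ — typability at Str is all that's needed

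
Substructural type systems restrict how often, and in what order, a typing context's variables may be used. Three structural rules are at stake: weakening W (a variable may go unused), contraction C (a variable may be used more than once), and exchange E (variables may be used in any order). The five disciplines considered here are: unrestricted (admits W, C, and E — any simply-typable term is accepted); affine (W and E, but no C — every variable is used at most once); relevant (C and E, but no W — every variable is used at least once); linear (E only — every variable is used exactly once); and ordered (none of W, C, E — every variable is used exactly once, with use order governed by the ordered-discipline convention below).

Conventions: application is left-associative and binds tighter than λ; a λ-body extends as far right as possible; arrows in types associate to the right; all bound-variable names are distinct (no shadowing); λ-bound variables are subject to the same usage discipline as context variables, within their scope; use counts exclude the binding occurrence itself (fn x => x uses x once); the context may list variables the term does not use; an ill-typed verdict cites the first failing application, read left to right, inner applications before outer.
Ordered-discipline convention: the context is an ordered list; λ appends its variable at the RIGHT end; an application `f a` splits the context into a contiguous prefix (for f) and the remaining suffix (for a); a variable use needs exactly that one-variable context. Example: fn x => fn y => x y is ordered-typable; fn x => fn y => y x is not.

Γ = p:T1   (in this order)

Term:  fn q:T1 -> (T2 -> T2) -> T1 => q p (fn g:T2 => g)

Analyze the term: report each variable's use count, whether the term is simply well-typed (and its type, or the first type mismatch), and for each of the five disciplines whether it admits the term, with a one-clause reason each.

counts: p: 1×, q (λ-bound): 1×, g (λ-bound): 1×
order of uses: q, p, g
typing: ✓ — (T1 -> (T2 -> T2) -> T1) -> T1
ordered ✗ (no contiguous prefix/suffix split fits q, p, g)
linear ✓ (exactly-once usage across p, q, g)
affine ✓ (at most one use each (p, q, g))
relevant ✓ (at least one use each (p, q, g))
unrestricted ✓ (well-typed at (T1 -> (T2 -> T2) -> T1) -> T1; no restrictions here)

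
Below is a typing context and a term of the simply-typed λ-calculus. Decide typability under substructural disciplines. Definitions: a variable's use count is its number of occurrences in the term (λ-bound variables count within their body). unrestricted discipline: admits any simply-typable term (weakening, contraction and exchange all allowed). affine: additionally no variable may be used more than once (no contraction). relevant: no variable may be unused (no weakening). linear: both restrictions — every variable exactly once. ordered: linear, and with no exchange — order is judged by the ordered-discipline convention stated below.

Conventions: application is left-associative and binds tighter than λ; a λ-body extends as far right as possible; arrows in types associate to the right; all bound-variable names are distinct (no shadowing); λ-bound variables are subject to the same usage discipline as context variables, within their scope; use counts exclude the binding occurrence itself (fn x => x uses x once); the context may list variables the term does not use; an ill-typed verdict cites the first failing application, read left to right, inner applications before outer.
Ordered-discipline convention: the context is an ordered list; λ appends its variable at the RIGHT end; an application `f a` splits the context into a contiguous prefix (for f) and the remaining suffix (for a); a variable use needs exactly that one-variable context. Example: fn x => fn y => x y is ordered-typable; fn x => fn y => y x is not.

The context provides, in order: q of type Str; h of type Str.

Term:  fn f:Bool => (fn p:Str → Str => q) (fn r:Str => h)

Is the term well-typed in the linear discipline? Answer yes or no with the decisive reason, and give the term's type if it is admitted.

no — f, p, r never used (weakening)
variable uses: q: 1×; h: 1×; f (λ-bound): 0×; p (λ-bound): 0×; r (λ-bound): 0×
order of uses: q, h
typing: the term checks, with type Bool → Str
across the five disciplines: ordered ✗; linear ✗; affine ✓; relevant ✗; unrestricted ✓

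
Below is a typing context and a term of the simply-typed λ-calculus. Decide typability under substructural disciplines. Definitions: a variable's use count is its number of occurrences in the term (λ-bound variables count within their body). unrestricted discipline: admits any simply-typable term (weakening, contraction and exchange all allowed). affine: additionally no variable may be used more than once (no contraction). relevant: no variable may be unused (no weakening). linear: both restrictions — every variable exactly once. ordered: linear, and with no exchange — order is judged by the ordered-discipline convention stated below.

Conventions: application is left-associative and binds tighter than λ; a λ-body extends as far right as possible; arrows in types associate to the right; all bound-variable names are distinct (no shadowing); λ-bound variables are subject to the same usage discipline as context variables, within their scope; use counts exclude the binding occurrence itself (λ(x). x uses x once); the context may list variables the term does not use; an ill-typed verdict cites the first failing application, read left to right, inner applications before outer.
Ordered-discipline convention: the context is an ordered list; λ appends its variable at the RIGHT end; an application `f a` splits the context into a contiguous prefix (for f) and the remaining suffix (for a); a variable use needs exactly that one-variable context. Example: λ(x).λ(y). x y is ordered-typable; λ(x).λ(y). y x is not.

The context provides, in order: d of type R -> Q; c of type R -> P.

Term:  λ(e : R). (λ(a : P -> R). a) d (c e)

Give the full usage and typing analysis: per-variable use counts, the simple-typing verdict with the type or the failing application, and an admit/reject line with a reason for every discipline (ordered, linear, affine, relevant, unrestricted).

counts: d: 1, c: 1, e (bound): 1, a (bound): 1
left-to-right use order: a, d, c, e
typing: ill-typed: a function awaiting P -> R gets R -> Q
ordered: ✗ — the type mismatch rejects it
linear: ✗ — not simply typable
affine: ✗ — fails simple typing
relevant: ✗ — a type mismatch blocks all five
unrestricted: ✗ — the type mismatch rejects it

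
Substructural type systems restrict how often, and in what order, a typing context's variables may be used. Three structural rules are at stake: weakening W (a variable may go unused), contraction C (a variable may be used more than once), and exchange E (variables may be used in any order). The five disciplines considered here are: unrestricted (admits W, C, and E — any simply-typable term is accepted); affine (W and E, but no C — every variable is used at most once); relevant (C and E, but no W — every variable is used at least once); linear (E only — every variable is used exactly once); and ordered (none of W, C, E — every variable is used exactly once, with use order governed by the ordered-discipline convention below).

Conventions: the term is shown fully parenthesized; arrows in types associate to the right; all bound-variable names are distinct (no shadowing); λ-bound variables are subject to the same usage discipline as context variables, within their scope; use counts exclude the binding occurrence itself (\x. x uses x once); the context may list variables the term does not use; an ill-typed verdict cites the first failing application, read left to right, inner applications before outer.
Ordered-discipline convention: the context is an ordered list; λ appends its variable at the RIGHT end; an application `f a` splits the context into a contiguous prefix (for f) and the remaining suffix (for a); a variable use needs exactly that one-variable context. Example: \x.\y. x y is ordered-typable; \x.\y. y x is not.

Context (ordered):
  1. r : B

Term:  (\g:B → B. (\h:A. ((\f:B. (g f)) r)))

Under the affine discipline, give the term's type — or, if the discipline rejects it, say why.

term : (B → B) → A → B
counts: r=1; g (bound)=1; h (bound)=0; f (bound)=1
left-to-right use order: g, f, r
typing: the term checks, with type (B → B) → A → B
across the five disciplines: ordered ✗, linear ✗, affine ✓, relevant ✗, unrestricted ✓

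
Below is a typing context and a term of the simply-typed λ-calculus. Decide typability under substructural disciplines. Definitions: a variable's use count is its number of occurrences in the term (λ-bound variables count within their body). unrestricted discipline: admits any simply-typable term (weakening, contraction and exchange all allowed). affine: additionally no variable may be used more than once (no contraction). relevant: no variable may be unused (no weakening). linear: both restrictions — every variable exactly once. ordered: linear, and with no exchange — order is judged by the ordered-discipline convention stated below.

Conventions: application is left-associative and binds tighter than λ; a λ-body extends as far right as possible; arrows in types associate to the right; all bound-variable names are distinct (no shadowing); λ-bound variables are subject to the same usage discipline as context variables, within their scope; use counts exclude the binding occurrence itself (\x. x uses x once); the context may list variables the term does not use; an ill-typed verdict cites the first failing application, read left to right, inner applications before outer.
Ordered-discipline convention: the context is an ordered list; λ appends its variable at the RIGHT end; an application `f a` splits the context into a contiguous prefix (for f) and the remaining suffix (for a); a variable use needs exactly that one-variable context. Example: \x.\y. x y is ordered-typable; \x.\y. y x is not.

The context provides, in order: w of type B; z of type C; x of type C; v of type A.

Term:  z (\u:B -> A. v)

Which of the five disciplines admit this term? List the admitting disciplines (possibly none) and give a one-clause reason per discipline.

admitted in: none
counts: w ×0, z ×1, x ×0, v ×1, u (bound) ×0
left-to-right use order: z, v
typing: ill-typed: non-arrow in function slot: C
ordered: ✗ — a type mismatch blocks all five
linear: ✗ — the type mismatch rejects it
affine: ✗ — not simply typable
relevant: ✗ — fails simple typing
unrestricted: ✗ — a type mismatch blocks all five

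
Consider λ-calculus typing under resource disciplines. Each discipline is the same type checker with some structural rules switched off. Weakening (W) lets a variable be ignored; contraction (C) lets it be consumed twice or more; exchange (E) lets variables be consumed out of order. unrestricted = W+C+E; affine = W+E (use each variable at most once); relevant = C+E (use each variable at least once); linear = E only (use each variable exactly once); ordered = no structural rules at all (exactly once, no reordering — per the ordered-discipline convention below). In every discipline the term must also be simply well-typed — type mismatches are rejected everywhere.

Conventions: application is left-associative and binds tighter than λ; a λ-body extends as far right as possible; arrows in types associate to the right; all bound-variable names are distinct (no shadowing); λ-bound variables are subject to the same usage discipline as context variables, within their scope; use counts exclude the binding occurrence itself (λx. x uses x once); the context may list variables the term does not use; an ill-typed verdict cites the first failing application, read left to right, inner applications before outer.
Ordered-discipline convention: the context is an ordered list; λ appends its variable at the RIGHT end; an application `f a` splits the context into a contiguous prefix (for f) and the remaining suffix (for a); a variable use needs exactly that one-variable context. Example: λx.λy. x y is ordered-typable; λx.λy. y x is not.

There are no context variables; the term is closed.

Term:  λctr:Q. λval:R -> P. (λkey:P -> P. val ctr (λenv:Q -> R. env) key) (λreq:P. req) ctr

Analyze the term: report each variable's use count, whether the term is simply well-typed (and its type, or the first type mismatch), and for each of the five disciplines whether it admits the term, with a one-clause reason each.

use counts: ctr (λ-bound): 2; val (λ-bound): 1; key (λ-bound): 1; env (λ-bound): 1; req (λ-bound): 1
use order (left to right): val, ctr, env, key, req, ctr
typing: ill-typed: an argument Q mismatches the expected R
ordered ✗ (not simply typable)
linear ✗ (fails simple typing)
affine ✗ (a type mismatch blocks all five)
relevant ✗ (the type mismatch rejects it)
unrestricted ✗ (not simply typable)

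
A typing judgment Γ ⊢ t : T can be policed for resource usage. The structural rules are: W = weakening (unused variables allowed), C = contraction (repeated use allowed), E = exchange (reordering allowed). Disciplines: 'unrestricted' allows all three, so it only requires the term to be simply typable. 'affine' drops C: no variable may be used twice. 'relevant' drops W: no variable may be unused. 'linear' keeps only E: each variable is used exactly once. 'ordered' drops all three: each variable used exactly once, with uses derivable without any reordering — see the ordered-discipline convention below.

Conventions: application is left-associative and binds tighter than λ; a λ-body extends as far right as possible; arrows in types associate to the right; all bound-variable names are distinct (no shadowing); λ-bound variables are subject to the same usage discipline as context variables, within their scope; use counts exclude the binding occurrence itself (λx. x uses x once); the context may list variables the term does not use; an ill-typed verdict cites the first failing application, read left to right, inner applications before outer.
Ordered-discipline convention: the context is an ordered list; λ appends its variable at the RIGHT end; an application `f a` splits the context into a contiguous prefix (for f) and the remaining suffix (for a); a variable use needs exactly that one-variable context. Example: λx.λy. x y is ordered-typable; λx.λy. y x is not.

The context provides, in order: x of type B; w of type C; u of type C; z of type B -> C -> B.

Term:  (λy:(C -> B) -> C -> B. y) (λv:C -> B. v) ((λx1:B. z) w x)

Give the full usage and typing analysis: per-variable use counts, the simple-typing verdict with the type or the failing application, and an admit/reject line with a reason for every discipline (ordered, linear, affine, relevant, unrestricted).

variable uses: x: 1; w: 1; u: 0; z: 1; y (bound): 1; v (bound): 1; x1 (bound): 0
uses in reading order: y, v, z, w, x
typing: ill-typed: an argument C mismatches the expected B
ordered: ✗, fails simple typing
linear: ✗, a type mismatch blocks all five
affine: ✗, the type mismatch rejects it
relevant: ✗, not simply typable
unrestricted: ✗, fails simple typing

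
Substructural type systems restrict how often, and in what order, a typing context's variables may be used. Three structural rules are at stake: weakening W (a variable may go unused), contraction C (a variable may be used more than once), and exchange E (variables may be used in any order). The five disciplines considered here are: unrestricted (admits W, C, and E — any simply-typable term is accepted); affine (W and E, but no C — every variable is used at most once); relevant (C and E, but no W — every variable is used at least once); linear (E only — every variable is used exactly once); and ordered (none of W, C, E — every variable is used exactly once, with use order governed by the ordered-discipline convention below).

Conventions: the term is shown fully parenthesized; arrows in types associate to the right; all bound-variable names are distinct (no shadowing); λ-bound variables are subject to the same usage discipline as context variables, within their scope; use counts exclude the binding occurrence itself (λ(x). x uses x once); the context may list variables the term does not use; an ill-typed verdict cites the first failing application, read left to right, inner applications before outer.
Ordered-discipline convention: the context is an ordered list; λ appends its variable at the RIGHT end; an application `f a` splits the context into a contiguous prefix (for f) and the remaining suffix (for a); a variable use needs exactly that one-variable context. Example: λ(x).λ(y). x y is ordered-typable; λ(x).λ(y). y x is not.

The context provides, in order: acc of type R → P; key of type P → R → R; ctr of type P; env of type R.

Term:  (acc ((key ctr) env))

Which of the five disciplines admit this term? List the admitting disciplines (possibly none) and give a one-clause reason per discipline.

admitted by: ordered, linear, affine, relevant, unrestricted
counts: acc ×1; key ×1; ctr ×1; env ×1
uses in reading order: acc, key, ctr, env
typing: ✓ — P
ordered: ✓ — acc, key, ctr, env once each; derivable with no W/C/E
linear: ✓ — each of acc, key, ctr, env used exactly once
affine: ✓ — acc, key, ctr, env: no repeats, contraction unneeded
relevant: ✓ — at least one use each (acc, key, ctr, env)
unrestricted: ✓ — type-checks (P) and nothing is barred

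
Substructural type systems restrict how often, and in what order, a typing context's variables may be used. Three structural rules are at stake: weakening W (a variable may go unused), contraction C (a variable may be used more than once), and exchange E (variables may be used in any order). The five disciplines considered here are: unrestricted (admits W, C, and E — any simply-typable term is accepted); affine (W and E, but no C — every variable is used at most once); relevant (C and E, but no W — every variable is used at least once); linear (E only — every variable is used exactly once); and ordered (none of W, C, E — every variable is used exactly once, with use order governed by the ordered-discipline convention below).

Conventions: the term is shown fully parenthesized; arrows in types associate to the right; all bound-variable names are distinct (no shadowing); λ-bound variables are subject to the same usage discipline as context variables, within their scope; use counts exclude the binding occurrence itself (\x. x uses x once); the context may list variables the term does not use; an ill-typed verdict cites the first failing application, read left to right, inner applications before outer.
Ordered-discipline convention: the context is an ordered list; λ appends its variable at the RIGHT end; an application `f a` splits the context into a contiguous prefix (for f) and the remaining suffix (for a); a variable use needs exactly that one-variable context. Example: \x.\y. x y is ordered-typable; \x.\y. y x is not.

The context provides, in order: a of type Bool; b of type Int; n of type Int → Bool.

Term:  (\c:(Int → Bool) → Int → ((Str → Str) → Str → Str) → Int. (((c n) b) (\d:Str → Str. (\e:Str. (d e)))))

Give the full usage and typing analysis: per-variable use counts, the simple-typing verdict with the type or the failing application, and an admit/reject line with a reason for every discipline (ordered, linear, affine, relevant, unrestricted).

counts: a=0; b=1; n=1; c (bound)=1; d (bound)=1; e (bound)=1
use order (left to right): c, n, b, d, e
typing: well-typed — term : ((Int → Bool) → Int → ((Str → Str) → Str → Str) → Int) → Int
ordered: ✗ — unused: a — weakening required
linear: ✗ — unused: a — weakening required
affine: ✓ — none of a, b, n, c, d, e used more than once
relevant: ✗ — unused: a — weakening required
unrestricted: ✓ — well-typed at ((Int → Bool) → Int → ((Str → Str) → Str → Str) → Int) → Int; no restrictions here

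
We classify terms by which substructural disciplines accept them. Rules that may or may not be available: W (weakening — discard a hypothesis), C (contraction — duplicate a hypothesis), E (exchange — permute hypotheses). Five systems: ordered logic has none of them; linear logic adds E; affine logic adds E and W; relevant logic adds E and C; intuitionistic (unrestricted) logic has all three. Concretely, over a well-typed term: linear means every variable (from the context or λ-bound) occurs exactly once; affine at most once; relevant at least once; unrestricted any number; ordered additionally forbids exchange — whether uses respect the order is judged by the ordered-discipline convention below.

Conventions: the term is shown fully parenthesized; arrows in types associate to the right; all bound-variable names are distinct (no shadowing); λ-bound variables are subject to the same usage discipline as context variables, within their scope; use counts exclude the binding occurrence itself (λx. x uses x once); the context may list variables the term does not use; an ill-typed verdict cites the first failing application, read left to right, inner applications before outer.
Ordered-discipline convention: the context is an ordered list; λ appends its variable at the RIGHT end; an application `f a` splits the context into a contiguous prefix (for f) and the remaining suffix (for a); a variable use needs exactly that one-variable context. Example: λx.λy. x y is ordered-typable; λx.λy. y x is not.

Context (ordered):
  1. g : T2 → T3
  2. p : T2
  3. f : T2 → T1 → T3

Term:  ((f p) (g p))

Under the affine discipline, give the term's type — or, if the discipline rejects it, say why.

not well-typed under affine — fails simple typing
variable uses: g=1; p=2; f=1
order of uses: f, p, g, p
typing: ill-typed: an argument T3 mismatches the expected T1
all disciplines: ordered ✗ | linear ✗ | affine ✗ | relevant ✗ | unrestricted ✗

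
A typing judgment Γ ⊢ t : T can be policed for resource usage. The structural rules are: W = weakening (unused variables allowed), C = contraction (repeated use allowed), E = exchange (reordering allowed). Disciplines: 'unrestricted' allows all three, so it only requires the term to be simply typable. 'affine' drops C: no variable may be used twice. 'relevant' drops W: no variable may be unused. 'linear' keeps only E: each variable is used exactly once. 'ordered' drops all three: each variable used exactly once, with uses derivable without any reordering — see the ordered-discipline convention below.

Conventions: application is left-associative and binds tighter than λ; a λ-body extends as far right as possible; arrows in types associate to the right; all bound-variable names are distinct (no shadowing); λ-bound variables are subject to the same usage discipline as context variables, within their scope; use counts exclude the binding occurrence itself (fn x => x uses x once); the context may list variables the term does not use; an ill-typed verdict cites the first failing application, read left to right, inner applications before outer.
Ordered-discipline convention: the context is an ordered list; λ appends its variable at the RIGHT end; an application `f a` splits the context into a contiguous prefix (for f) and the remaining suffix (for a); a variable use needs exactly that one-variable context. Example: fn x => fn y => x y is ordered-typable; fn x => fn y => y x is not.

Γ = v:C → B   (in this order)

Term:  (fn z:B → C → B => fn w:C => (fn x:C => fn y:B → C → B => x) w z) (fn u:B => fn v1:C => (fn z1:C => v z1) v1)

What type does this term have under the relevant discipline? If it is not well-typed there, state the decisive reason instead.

not well-typed under relevant — y, u never used (weakening)
variable uses: v: 1×; z (bound): 1×; w (bound): 1×; x (bound): 1×; y (bound): 0×; u (bound): 0×; v1 (bound): 1×; z1 (bound): 1×
left-to-right use order: x, w, z, v, z1, v1
typing: well-typed — term : C → C
across the five disciplines: ordered ✗; linear ✗; affine ✓; relevant ✗; unrestricted ✓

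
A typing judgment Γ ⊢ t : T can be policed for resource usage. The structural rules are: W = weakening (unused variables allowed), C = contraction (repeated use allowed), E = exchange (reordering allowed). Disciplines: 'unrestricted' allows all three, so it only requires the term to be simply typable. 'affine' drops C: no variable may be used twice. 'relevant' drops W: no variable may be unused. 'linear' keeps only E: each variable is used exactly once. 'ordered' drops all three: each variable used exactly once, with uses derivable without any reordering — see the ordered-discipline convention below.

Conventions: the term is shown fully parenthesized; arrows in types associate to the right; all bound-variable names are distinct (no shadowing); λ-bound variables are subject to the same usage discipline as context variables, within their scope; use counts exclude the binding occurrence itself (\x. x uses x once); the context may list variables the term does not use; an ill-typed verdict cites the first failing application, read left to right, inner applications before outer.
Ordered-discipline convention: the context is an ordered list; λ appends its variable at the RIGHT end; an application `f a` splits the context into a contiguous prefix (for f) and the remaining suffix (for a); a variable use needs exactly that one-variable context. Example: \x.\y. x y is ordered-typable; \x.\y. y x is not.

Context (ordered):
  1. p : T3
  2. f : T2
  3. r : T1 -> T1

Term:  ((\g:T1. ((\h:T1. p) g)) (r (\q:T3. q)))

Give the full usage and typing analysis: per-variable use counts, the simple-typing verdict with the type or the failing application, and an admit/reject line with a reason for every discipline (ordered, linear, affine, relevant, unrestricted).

use counts: p: 1; f: 0; r: 1; g [bound]: 1; h [bound]: 0; q [bound]: 1
uses in reading order: p, g, r, q
typing: ill-typed: an argument T3 -> T3 mismatches the expected T1
ordered: ✗, a type mismatch blocks all five
linear: ✗, the type mismatch rejects it
affine: ✗, not simply typable
relevant: ✗, fails simple typing
unrestricted: ✗, a type mismatch blocks all five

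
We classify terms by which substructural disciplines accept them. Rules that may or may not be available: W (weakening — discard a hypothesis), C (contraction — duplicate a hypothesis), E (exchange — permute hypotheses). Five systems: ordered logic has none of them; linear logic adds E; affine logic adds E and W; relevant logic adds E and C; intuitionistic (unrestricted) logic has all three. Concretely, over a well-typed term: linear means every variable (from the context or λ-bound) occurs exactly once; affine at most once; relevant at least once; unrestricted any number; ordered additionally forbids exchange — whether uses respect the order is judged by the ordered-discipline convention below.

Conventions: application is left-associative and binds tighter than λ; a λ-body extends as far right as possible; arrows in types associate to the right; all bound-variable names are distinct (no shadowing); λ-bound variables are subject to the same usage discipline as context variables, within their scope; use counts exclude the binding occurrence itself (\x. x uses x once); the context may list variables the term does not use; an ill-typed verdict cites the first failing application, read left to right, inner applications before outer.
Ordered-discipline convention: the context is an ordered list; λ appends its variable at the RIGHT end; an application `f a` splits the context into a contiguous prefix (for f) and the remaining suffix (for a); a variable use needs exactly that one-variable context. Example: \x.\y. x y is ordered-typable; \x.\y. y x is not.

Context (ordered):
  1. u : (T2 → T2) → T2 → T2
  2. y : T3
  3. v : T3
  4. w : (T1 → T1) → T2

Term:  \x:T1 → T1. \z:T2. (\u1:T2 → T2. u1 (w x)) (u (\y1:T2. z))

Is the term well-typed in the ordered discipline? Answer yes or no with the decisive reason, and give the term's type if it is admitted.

no — needs weakening: y, v, y1 unused
counts: u=1; y=0; v=0; w=1; x [bound]=1; z [bound]=1; u1 [bound]=1; y1 [bound]=0
use order (left to right): u1, w, x, u, z
typing: well-typed at (T1 → T1) → T2 → T2
per-discipline verdicts: ordered ✗ · linear ✗ · affine ✓ · relevant ✗ · unrestricted ✓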